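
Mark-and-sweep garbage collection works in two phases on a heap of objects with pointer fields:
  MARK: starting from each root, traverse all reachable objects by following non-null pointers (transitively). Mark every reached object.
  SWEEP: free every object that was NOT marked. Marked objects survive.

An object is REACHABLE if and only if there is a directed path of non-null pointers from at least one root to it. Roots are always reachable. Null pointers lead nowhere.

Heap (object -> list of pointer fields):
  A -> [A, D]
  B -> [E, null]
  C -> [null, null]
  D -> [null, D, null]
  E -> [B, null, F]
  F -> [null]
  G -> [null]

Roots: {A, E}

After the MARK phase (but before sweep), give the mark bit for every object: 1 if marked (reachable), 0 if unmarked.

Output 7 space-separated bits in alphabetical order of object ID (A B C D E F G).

Answer: 1 1 0 1 1 1 0

Derivation:
Roots: A E
Mark A: refs=A D, marked=A
Mark E: refs=B null F, marked=A E
Mark D: refs=null D null, marked=A D E
Mark B: refs=E null, marked=A B D E
Mark F: refs=null, marked=A B D E F
Unmarked (collected): C G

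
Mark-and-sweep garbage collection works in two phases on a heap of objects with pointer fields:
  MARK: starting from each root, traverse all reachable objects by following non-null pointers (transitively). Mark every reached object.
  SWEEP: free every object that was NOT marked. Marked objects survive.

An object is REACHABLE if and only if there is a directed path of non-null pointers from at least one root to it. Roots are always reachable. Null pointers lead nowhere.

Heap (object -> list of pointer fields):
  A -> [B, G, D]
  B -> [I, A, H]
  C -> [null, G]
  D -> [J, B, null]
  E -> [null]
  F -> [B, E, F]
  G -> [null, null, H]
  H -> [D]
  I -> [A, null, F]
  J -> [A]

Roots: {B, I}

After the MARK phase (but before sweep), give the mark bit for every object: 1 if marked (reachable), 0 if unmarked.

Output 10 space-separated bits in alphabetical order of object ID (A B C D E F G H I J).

Answer: 1 1 0 1 1 1 1 1 1 1

Derivation:
Roots: B I
Mark B: refs=I A H, marked=B
Mark I: refs=A null F, marked=B I
Mark A: refs=B G D, marked=A B I
Mark H: refs=D, marked=A B H I
Mark F: refs=B E F, marked=A B F H I
Mark G: refs=null null H, marked=A B F G H I
Mark D: refs=J B null, marked=A B D F G H I
Mark E: refs=null, marked=A B D E F G H I
Mark J: refs=A, marked=A B D E F G H I J
Unmarked (collected): C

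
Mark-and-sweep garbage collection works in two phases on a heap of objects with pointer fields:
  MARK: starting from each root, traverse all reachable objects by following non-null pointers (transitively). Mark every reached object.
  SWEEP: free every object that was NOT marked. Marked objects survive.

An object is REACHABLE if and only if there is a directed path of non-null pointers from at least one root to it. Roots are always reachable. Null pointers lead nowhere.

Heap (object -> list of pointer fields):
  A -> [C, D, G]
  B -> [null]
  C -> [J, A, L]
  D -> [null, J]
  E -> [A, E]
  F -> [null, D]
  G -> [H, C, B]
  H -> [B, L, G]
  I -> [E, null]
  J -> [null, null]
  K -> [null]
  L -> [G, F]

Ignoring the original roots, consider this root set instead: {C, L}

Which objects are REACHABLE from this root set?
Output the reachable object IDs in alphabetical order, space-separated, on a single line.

Answer: A B C D F G H J L

Derivation:
Roots: C L
Mark C: refs=J A L, marked=C
Mark L: refs=G F, marked=C L
Mark J: refs=null null, marked=C J L
Mark A: refs=C D G, marked=A C J L
Mark G: refs=H C B, marked=A C G J L
Mark F: refs=null D, marked=A C F G J L
Mark D: refs=null J, marked=A C D F G J L
Mark H: refs=B L G, marked=A C D F G H J L
Mark B: refs=null, marked=A B C D F G H J L
Unmarked (collected): E I K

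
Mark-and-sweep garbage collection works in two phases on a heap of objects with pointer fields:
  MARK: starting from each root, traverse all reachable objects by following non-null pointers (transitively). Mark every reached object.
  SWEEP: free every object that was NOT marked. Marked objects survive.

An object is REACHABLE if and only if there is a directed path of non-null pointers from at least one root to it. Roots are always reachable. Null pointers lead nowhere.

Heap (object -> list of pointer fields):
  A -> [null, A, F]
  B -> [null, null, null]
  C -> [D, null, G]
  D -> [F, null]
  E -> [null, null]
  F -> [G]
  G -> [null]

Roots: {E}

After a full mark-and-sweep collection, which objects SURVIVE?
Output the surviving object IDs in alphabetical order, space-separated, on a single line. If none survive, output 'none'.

Answer: E

Derivation:
Roots: E
Mark E: refs=null null, marked=E
Unmarked (collected): A B C D F G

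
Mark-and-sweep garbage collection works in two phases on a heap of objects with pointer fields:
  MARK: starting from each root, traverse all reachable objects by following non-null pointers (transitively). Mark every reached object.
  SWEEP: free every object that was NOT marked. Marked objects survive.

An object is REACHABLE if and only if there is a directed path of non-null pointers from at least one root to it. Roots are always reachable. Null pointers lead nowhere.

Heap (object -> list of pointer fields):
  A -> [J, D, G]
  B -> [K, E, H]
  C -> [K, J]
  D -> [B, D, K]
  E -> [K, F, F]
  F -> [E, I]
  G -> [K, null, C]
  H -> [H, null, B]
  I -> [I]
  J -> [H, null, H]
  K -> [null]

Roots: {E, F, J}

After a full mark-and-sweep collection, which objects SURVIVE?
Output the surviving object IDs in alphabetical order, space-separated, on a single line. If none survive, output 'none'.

Roots: E F J
Mark E: refs=K F F, marked=E
Mark F: refs=E I, marked=E F
Mark J: refs=H null H, marked=E F J
Mark K: refs=null, marked=E F J K
Mark I: refs=I, marked=E F I J K
Mark H: refs=H null B, marked=E F H I J K
Mark B: refs=K E H, marked=B E F H I J K
Unmarked (collected): A C D G

Answer: B E F H I J K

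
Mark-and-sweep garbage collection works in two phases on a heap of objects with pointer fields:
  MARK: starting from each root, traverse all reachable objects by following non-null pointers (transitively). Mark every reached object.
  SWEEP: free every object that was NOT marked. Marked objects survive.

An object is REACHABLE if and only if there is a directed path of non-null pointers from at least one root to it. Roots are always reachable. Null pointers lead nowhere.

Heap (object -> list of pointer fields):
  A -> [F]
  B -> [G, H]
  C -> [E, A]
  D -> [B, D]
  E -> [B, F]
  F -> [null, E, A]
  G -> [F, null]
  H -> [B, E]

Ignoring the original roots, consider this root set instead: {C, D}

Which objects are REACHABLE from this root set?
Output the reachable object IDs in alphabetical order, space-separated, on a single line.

Answer: A B C D E F G H

Derivation:
Roots: C D
Mark C: refs=E A, marked=C
Mark D: refs=B D, marked=C D
Mark E: refs=B F, marked=C D E
Mark A: refs=F, marked=A C D E
Mark B: refs=G H, marked=A B C D E
Mark F: refs=null E A, marked=A B C D E F
Mark G: refs=F null, marked=A B C D E F G
Mark H: refs=B E, marked=A B C D E F G H
Unmarked (collected): (none)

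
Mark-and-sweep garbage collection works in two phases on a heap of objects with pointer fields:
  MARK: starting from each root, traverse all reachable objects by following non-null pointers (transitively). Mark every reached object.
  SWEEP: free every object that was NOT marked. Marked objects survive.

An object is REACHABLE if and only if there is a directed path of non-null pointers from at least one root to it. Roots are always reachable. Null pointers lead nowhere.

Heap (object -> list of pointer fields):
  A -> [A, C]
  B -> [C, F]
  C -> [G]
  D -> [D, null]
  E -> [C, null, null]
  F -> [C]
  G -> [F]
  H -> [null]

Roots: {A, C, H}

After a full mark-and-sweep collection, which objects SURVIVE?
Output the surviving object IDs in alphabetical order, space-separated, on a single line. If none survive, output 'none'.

Answer: A C F G H

Derivation:
Roots: A C H
Mark A: refs=A C, marked=A
Mark C: refs=G, marked=A C
Mark H: refs=null, marked=A C H
Mark G: refs=F, marked=A C G H
Mark F: refs=C, marked=A C F G H
Unmarked (collected): B D E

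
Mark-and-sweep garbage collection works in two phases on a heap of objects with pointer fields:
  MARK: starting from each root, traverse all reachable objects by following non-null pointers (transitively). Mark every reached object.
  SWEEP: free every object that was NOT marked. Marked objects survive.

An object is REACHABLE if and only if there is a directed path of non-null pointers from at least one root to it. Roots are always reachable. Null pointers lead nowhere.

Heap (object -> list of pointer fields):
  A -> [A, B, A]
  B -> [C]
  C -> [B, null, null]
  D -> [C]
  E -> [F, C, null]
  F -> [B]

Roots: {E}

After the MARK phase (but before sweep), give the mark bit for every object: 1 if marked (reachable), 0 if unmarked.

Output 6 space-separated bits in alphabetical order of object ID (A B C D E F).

Roots: E
Mark E: refs=F C null, marked=E
Mark F: refs=B, marked=E F
Mark C: refs=B null null, marked=C E F
Mark B: refs=C, marked=B C E F
Unmarked (collected): A D

Answer: 0 1 1 0 1 1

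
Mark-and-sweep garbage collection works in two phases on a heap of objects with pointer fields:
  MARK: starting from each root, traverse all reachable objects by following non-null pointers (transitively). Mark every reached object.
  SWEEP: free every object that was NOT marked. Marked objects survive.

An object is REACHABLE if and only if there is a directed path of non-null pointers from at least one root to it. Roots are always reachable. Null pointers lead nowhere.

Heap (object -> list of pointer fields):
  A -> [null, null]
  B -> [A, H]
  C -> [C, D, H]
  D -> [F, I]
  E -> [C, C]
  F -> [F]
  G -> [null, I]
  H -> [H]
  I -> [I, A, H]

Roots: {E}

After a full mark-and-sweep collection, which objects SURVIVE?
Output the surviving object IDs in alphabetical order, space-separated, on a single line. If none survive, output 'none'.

Roots: E
Mark E: refs=C C, marked=E
Mark C: refs=C D H, marked=C E
Mark D: refs=F I, marked=C D E
Mark H: refs=H, marked=C D E H
Mark F: refs=F, marked=C D E F H
Mark I: refs=I A H, marked=C D E F H I
Mark A: refs=null null, marked=A C D E F H I
Unmarked (collected): B G

Answer: A C D E F H I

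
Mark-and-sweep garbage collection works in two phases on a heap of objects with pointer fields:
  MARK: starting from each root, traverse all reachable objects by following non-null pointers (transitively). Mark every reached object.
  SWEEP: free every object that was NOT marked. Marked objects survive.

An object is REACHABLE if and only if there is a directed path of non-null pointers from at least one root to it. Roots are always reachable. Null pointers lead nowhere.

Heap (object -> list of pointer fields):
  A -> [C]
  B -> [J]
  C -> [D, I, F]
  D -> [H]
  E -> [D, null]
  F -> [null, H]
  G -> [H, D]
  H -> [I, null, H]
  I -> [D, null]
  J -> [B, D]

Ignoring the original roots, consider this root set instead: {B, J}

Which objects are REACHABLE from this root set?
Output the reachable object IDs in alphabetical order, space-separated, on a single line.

Roots: B J
Mark B: refs=J, marked=B
Mark J: refs=B D, marked=B J
Mark D: refs=H, marked=B D J
Mark H: refs=I null H, marked=B D H J
Mark I: refs=D null, marked=B D H I J
Unmarked (collected): A C E F G

Answer: B D H I J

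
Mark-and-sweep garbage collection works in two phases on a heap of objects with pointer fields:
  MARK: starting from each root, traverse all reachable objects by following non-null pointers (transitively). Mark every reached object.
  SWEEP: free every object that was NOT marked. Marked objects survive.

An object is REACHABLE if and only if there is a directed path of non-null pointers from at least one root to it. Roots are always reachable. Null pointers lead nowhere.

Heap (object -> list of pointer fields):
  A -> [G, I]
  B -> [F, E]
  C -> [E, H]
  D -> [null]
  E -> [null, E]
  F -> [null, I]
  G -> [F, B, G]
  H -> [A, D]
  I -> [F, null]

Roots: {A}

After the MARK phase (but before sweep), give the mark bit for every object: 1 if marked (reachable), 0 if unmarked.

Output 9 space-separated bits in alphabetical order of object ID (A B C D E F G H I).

Answer: 1 1 0 0 1 1 1 0 1

Derivation:
Roots: A
Mark A: refs=G I, marked=A
Mark G: refs=F B G, marked=A G
Mark I: refs=F null, marked=A G I
Mark F: refs=null I, marked=A F G I
Mark B: refs=F E, marked=A B F G I
Mark E: refs=null E, marked=A B E F G I
Unmarked (collected): C D H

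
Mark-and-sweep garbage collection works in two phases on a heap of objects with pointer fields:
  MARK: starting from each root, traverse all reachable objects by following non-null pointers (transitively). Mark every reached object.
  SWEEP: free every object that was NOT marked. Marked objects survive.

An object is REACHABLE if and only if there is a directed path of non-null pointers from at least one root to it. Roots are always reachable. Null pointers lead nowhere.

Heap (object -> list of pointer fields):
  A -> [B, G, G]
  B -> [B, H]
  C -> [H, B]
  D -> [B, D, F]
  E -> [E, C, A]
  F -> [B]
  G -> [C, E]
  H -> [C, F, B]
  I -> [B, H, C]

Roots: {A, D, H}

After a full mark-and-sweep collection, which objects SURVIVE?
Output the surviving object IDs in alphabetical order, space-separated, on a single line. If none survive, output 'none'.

Answer: A B C D E F G H

Derivation:
Roots: A D H
Mark A: refs=B G G, marked=A
Mark D: refs=B D F, marked=A D
Mark H: refs=C F B, marked=A D H
Mark B: refs=B H, marked=A B D H
Mark G: refs=C E, marked=A B D G H
Mark F: refs=B, marked=A B D F G H
Mark C: refs=H B, marked=A B C D F G H
Mark E: refs=E C A, marked=A B C D E F G H
Unmarked (collected): I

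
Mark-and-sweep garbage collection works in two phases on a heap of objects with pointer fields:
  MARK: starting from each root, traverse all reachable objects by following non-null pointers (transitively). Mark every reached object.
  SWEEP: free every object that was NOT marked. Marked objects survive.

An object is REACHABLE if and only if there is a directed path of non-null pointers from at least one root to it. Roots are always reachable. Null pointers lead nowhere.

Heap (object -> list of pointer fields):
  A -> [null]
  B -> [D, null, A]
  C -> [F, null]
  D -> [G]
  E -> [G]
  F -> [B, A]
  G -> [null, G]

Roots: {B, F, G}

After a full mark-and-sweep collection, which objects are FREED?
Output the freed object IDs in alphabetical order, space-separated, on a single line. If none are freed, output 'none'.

Answer: C E

Derivation:
Roots: B F G
Mark B: refs=D null A, marked=B
Mark F: refs=B A, marked=B F
Mark G: refs=null G, marked=B F G
Mark D: refs=G, marked=B D F G
Mark A: refs=null, marked=A B D F G
Unmarked (collected): C E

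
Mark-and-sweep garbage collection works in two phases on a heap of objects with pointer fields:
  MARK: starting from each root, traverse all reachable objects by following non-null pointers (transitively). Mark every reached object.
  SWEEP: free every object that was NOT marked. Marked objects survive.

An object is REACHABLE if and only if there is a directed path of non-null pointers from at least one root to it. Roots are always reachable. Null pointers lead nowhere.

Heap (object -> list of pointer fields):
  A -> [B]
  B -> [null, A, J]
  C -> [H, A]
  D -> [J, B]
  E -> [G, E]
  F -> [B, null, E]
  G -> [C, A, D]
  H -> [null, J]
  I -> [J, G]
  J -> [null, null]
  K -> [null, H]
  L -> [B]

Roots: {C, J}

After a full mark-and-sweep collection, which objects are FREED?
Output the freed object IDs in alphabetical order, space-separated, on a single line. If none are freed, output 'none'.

Answer: D E F G I K L

Derivation:
Roots: C J
Mark C: refs=H A, marked=C
Mark J: refs=null null, marked=C J
Mark H: refs=null J, marked=C H J
Mark A: refs=B, marked=A C H J
Mark B: refs=null A J, marked=A B C H J
Unmarked (collected): D E F G I K L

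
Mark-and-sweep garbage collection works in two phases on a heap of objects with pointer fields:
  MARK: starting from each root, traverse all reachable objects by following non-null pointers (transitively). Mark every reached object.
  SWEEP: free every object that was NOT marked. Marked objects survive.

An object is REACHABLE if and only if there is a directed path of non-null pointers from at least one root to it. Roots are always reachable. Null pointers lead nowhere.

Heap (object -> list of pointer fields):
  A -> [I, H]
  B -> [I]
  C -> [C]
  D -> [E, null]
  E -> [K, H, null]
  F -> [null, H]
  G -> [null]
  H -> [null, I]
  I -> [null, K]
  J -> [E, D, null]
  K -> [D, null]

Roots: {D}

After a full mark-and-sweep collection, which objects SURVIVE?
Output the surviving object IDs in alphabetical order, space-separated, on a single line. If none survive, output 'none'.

Roots: D
Mark D: refs=E null, marked=D
Mark E: refs=K H null, marked=D E
Mark K: refs=D null, marked=D E K
Mark H: refs=null I, marked=D E H K
Mark I: refs=null K, marked=D E H I K
Unmarked (collected): A B C F G J

Answer: D E H I K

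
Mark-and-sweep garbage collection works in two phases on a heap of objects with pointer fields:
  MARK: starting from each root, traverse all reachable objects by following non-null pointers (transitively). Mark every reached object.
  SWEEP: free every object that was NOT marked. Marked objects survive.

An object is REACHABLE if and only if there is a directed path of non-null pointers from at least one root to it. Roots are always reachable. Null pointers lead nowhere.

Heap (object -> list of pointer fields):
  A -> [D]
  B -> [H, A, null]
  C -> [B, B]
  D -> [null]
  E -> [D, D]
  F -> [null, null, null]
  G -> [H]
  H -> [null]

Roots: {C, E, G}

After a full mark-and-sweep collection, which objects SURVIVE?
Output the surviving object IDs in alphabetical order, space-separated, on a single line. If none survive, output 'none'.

Answer: A B C D E G H

Derivation:
Roots: C E G
Mark C: refs=B B, marked=C
Mark E: refs=D D, marked=C E
Mark G: refs=H, marked=C E G
Mark B: refs=H A null, marked=B C E G
Mark D: refs=null, marked=B C D E G
Mark H: refs=null, marked=B C D E G H
Mark A: refs=D, marked=A B C D E G H
Unmarked (collected): F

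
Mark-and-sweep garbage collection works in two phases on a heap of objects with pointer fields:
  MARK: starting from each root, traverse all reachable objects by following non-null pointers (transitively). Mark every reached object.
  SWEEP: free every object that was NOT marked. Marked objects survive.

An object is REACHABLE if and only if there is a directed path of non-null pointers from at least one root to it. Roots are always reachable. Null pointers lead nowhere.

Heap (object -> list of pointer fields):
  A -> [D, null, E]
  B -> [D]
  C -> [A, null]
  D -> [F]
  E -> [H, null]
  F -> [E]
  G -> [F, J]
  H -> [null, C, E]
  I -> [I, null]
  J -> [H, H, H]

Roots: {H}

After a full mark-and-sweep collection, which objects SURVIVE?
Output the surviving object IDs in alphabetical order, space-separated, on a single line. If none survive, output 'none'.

Answer: A C D E F H

Derivation:
Roots: H
Mark H: refs=null C E, marked=H
Mark C: refs=A null, marked=C H
Mark E: refs=H null, marked=C E H
Mark A: refs=D null E, marked=A C E H
Mark D: refs=F, marked=A C D E H
Mark F: refs=E, marked=A C D E F H
Unmarked (collected): B G I J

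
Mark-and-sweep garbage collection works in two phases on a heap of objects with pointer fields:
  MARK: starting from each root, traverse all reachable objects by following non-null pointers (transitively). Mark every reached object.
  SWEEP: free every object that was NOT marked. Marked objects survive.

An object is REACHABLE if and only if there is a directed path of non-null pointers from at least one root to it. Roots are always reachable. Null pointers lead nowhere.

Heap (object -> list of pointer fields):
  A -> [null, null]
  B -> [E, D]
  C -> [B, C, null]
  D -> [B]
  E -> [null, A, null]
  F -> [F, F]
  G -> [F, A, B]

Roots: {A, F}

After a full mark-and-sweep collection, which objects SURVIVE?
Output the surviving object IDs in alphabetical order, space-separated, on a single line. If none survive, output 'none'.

Answer: A F

Derivation:
Roots: A F
Mark A: refs=null null, marked=A
Mark F: refs=F F, marked=A F
Unmarked (collected): B C D E G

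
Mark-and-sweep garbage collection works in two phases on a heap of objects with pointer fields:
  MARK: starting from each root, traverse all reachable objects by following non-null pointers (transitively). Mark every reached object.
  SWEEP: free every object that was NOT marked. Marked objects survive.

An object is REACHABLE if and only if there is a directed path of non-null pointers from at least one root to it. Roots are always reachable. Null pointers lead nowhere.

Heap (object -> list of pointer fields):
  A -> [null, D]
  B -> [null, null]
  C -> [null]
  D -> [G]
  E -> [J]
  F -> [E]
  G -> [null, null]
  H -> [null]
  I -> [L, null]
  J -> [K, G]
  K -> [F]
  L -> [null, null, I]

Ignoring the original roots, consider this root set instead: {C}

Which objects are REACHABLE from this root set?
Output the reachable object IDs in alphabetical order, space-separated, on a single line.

Answer: C

Derivation:
Roots: C
Mark C: refs=null, marked=C
Unmarked (collected): A B D E F G H I J K L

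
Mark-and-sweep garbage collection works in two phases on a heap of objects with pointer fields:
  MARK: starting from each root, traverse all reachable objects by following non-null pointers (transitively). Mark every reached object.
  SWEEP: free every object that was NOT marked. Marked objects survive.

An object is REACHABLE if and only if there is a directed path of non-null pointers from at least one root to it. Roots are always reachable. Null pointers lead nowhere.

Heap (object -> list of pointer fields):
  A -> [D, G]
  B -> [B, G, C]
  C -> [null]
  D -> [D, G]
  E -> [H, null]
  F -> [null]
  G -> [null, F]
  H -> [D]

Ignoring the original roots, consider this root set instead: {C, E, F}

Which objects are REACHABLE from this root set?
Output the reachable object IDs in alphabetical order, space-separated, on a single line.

Roots: C E F
Mark C: refs=null, marked=C
Mark E: refs=H null, marked=C E
Mark F: refs=null, marked=C E F
Mark H: refs=D, marked=C E F H
Mark D: refs=D G, marked=C D E F H
Mark G: refs=null F, marked=C D E F G H
Unmarked (collected): A B

Answer: C D E F G H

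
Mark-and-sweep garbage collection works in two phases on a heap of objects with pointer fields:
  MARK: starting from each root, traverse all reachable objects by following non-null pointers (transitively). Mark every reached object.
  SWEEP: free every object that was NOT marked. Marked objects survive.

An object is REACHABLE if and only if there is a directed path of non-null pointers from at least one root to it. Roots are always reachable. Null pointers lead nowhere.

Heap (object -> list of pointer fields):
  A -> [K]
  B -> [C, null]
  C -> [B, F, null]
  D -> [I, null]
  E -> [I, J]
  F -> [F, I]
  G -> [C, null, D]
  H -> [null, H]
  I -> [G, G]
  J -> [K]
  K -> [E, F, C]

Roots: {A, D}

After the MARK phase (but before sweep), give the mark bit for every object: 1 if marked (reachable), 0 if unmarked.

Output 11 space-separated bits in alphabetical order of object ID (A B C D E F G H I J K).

Answer: 1 1 1 1 1 1 1 0 1 1 1

Derivation:
Roots: A D
Mark A: refs=K, marked=A
Mark D: refs=I null, marked=A D
Mark K: refs=E F C, marked=A D K
Mark I: refs=G G, marked=A D I K
Mark E: refs=I J, marked=A D E I K
Mark F: refs=F I, marked=A D E F I K
Mark C: refs=B F null, marked=A C D E F I K
Mark G: refs=C null D, marked=A C D E F G I K
Mark J: refs=K, marked=A C D E F G I J K
Mark B: refs=C null, marked=A B C D E F G I J K
Unmarked (collected): H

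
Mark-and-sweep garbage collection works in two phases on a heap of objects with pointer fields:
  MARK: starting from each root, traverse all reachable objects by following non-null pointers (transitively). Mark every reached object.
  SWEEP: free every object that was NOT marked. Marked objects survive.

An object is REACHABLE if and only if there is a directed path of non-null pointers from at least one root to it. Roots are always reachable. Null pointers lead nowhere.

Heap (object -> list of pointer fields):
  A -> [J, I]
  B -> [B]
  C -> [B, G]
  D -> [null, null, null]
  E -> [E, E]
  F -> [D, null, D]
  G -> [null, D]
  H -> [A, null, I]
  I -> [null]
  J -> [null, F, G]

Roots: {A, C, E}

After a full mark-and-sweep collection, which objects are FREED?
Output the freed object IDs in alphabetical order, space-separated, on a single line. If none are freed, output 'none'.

Roots: A C E
Mark A: refs=J I, marked=A
Mark C: refs=B G, marked=A C
Mark E: refs=E E, marked=A C E
Mark J: refs=null F G, marked=A C E J
Mark I: refs=null, marked=A C E I J
Mark B: refs=B, marked=A B C E I J
Mark G: refs=null D, marked=A B C E G I J
Mark F: refs=D null D, marked=A B C E F G I J
Mark D: refs=null null null, marked=A B C D E F G I J
Unmarked (collected): H

Answer: H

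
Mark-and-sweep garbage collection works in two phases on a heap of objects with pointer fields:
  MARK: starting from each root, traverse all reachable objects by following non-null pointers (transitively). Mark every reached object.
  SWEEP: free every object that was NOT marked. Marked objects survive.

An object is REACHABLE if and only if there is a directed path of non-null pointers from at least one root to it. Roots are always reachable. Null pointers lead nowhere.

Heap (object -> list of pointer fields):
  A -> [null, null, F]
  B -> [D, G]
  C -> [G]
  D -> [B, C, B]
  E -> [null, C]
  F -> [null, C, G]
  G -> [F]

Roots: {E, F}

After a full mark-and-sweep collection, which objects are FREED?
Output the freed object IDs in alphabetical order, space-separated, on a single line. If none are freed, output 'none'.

Answer: A B D

Derivation:
Roots: E F
Mark E: refs=null C, marked=E
Mark F: refs=null C G, marked=E F
Mark C: refs=G, marked=C E F
Mark G: refs=F, marked=C E F G
Unmarked (collected): A B D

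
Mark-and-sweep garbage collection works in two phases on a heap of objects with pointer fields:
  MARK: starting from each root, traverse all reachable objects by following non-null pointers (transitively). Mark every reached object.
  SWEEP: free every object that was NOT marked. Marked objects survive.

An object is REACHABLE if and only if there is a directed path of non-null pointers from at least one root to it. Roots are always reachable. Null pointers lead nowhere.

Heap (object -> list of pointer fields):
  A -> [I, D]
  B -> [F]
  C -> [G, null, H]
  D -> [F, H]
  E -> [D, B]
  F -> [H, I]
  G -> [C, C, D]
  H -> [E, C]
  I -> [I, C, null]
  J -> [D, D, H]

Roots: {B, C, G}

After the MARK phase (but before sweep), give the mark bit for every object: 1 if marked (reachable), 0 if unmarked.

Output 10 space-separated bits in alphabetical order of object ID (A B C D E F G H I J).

Roots: B C G
Mark B: refs=F, marked=B
Mark C: refs=G null H, marked=B C
Mark G: refs=C C D, marked=B C G
Mark F: refs=H I, marked=B C F G
Mark H: refs=E C, marked=B C F G H
Mark D: refs=F H, marked=B C D F G H
Mark I: refs=I C null, marked=B C D F G H I
Mark E: refs=D B, marked=B C D E F G H I
Unmarked (collected): A J

Answer: 0 1 1 1 1 1 1 1 1 0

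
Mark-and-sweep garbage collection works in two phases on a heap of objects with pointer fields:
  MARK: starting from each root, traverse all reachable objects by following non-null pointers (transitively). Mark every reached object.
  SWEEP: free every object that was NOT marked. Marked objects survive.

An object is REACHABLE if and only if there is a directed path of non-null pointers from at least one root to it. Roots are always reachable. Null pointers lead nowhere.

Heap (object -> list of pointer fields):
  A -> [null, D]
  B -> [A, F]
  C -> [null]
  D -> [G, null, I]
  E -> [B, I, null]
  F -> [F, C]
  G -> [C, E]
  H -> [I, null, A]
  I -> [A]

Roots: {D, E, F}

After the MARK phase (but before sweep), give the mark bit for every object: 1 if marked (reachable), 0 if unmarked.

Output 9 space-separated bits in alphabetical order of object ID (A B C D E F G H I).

Roots: D E F
Mark D: refs=G null I, marked=D
Mark E: refs=B I null, marked=D E
Mark F: refs=F C, marked=D E F
Mark G: refs=C E, marked=D E F G
Mark I: refs=A, marked=D E F G I
Mark B: refs=A F, marked=B D E F G I
Mark C: refs=null, marked=B C D E F G I
Mark A: refs=null D, marked=A B C D E F G I
Unmarked (collected): H

Answer: 1 1 1 1 1 1 1 0 1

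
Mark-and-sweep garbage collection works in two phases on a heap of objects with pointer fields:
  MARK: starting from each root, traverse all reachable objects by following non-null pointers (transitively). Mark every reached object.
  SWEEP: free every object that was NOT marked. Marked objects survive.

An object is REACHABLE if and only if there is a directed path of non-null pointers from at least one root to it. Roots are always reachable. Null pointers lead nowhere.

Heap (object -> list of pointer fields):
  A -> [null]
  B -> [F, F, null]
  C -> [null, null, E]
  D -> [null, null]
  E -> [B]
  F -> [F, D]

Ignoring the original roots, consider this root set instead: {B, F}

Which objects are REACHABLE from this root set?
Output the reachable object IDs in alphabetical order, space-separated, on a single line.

Roots: B F
Mark B: refs=F F null, marked=B
Mark F: refs=F D, marked=B F
Mark D: refs=null null, marked=B D F
Unmarked (collected): A C E

Answer: B D F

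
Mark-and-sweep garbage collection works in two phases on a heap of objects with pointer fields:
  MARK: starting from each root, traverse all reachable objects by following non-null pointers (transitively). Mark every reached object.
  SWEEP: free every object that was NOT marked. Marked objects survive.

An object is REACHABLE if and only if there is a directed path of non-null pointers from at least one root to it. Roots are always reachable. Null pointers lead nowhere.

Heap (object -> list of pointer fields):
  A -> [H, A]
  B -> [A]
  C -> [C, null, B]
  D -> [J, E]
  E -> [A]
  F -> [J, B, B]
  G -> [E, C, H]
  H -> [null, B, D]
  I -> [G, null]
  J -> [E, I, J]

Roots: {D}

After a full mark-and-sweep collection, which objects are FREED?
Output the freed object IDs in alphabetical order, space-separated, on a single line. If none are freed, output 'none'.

Roots: D
Mark D: refs=J E, marked=D
Mark J: refs=E I J, marked=D J
Mark E: refs=A, marked=D E J
Mark I: refs=G null, marked=D E I J
Mark A: refs=H A, marked=A D E I J
Mark G: refs=E C H, marked=A D E G I J
Mark H: refs=null B D, marked=A D E G H I J
Mark C: refs=C null B, marked=A C D E G H I J
Mark B: refs=A, marked=A B C D E G H I J
Unmarked (collected): F

Answer: F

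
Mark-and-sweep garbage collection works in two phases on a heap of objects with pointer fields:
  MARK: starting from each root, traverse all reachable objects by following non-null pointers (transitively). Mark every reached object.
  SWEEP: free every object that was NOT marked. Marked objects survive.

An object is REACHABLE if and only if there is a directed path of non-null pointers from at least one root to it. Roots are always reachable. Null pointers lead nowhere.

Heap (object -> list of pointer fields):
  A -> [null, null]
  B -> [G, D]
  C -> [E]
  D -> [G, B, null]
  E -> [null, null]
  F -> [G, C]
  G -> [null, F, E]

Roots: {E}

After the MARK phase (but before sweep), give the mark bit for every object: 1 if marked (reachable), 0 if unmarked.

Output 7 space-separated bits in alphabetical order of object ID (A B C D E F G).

Answer: 0 0 0 0 1 0 0

Derivation:
Roots: E
Mark E: refs=null null, marked=E
Unmarked (collected): A B C D F G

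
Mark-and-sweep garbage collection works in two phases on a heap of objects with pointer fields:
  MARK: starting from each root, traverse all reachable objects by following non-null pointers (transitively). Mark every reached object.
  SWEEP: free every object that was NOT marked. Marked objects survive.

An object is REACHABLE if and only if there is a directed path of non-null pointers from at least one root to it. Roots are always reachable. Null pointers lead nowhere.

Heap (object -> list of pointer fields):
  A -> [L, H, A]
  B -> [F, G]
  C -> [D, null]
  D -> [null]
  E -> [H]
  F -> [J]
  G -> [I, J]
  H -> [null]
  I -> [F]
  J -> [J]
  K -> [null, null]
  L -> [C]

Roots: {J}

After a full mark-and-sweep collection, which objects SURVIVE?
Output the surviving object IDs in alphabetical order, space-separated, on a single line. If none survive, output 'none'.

Answer: J

Derivation:
Roots: J
Mark J: refs=J, marked=J
Unmarked (collected): A B C D E F G H I K L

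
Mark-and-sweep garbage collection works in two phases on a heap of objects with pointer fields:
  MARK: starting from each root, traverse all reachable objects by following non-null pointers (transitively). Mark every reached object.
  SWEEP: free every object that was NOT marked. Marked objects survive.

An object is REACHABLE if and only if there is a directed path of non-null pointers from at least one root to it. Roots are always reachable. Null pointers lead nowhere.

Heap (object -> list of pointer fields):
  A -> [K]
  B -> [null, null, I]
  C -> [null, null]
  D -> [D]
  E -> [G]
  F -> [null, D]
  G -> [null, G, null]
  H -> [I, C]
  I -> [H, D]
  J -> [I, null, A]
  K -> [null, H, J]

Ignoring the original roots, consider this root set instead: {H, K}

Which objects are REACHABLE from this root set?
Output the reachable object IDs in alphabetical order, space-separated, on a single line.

Answer: A C D H I J K

Derivation:
Roots: H K
Mark H: refs=I C, marked=H
Mark K: refs=null H J, marked=H K
Mark I: refs=H D, marked=H I K
Mark C: refs=null null, marked=C H I K
Mark J: refs=I null A, marked=C H I J K
Mark D: refs=D, marked=C D H I J K
Mark A: refs=K, marked=A C D H I J K
Unmarked (collected): B E F G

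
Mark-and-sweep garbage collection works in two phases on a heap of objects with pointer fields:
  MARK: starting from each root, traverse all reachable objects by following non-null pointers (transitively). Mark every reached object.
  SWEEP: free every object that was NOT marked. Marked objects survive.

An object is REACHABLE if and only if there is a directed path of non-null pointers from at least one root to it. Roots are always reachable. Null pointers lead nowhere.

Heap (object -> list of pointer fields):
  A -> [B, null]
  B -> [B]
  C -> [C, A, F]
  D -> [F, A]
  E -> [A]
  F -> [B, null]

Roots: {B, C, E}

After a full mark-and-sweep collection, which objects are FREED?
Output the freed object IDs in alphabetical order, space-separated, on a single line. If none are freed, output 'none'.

Answer: D

Derivation:
Roots: B C E
Mark B: refs=B, marked=B
Mark C: refs=C A F, marked=B C
Mark E: refs=A, marked=B C E
Mark A: refs=B null, marked=A B C E
Mark F: refs=B null, marked=A B C E F
Unmarked (collected): D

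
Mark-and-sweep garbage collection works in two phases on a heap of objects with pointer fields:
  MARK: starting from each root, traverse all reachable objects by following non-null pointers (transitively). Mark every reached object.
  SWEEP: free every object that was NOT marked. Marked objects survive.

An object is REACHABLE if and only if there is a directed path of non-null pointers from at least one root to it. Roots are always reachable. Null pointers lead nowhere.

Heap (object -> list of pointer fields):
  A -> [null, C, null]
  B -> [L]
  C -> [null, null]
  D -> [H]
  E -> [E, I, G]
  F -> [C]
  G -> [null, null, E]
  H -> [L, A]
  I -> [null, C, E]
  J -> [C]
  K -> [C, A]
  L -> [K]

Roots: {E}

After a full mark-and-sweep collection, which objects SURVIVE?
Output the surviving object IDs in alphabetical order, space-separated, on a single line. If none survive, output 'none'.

Roots: E
Mark E: refs=E I G, marked=E
Mark I: refs=null C E, marked=E I
Mark G: refs=null null E, marked=E G I
Mark C: refs=null null, marked=C E G I
Unmarked (collected): A B D F H J K L

Answer: C E G I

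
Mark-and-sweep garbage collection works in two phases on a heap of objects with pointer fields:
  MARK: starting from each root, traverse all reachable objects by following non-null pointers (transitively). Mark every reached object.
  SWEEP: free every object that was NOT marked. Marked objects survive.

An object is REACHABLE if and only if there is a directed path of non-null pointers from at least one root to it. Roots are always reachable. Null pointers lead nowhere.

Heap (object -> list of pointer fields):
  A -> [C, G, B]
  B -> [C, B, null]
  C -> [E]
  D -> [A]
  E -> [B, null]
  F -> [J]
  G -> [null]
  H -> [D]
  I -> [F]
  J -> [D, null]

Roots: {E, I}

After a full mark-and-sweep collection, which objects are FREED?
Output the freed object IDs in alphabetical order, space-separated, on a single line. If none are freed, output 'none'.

Roots: E I
Mark E: refs=B null, marked=E
Mark I: refs=F, marked=E I
Mark B: refs=C B null, marked=B E I
Mark F: refs=J, marked=B E F I
Mark C: refs=E, marked=B C E F I
Mark J: refs=D null, marked=B C E F I J
Mark D: refs=A, marked=B C D E F I J
Mark A: refs=C G B, marked=A B C D E F I J
Mark G: refs=null, marked=A B C D E F G I J
Unmarked (collected): H

Answer: H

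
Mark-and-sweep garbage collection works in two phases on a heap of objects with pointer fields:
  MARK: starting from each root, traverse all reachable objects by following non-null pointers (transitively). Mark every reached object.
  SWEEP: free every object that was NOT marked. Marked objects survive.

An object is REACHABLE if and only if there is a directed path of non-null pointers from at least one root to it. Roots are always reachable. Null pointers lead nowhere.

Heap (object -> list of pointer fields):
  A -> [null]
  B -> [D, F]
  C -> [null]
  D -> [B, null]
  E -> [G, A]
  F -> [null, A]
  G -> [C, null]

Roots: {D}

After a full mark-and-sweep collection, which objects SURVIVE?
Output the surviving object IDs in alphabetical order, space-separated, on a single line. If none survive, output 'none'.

Answer: A B D F

Derivation:
Roots: D
Mark D: refs=B null, marked=D
Mark B: refs=D F, marked=B D
Mark F: refs=null A, marked=B D F
Mark A: refs=null, marked=A B D F
Unmarked (collected): C E G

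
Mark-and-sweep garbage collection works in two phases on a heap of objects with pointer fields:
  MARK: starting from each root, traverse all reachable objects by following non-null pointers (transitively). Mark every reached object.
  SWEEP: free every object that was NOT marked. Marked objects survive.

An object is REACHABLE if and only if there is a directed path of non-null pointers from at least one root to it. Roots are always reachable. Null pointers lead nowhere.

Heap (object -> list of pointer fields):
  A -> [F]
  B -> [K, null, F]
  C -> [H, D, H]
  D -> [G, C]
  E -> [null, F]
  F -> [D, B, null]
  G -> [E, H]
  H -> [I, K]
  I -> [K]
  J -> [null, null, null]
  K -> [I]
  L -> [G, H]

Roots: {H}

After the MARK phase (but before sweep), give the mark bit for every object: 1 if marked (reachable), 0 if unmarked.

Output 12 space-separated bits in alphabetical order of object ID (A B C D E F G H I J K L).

Roots: H
Mark H: refs=I K, marked=H
Mark I: refs=K, marked=H I
Mark K: refs=I, marked=H I K
Unmarked (collected): A B C D E F G J L

Answer: 0 0 0 0 0 0 0 1 1 0 1 0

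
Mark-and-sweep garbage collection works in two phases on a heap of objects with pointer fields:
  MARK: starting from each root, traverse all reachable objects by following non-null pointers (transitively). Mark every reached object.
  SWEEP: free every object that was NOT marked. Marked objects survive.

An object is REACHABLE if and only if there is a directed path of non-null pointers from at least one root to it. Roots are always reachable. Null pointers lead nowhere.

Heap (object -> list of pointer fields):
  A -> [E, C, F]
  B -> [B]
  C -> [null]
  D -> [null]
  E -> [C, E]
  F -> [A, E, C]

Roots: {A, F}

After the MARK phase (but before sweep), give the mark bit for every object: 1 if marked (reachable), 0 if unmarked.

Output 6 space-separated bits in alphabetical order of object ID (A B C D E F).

Roots: A F
Mark A: refs=E C F, marked=A
Mark F: refs=A E C, marked=A F
Mark E: refs=C E, marked=A E F
Mark C: refs=null, marked=A C E F
Unmarked (collected): B D

Answer: 1 0 1 0 1 1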